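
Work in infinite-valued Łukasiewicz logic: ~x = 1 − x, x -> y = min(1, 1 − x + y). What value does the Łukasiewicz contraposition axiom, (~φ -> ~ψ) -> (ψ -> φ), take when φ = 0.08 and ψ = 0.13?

~φ = 1 − 0.08 = 0.92
~ψ = 1 − 0.13 = 0.87
~φ -> ~ψ = min(1, 1 − 0.92 + 0.87) = min(1, 0.95) = 0.95
ψ -> φ = min(1, 1 − 0.13 + 0.08) = min(1, 0.95) = 0.95
(~φ -> ~ψ) -> (ψ -> φ) = min(1, 1 − 0.95 + 0.95) = min(1, 1.00) = 1.00
(As expected: an axiom of Ł∞, always 1.)

1.00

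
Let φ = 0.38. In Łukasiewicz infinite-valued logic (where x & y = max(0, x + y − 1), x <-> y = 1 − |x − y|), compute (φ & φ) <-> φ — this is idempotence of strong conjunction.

0.62

φ & φ = max(0, 0.38 + 0.38 − 1) = max(0, -0.24) = 0.00
(φ & φ) <-> φ = 1 − |0.00 − 0.38| = 1 − 0.38 = 0.62
(The value 0.62 < 1 shows this instance is not satisfied; fails in Ł∞ since a ⊗ a = max(0, 2a−1) ≠ a in general.)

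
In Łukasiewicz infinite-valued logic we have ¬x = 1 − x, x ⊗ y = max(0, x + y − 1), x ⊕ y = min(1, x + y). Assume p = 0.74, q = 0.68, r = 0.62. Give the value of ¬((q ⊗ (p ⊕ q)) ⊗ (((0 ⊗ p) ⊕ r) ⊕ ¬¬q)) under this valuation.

0.32

p ⊕ q = min(1, 0.74 + 0.68) = min(1, 1.42) = 1.00
q ⊗ (p ⊕ q) = max(0, 0.68 + 1.00 − 1) = max(0, 0.68) = 0.68
0 ⊗ p = max(0, 0.00 + 0.74 − 1) = max(0, -0.26) = 0.00
(0 ⊗ p) ⊕ r = min(1, 0.00 + 0.62) = min(1, 0.62) = 0.62
¬q = 1 − 0.68 = 0.32
¬¬q = 1 − 0.32 = 0.68
((0 ⊗ p) ⊕ r) ⊕ ¬¬q = min(1, 0.62 + 0.68) = min(1, 1.30) = 1.00
(q ⊗ (p ⊕ q)) ⊗ (((0 ⊗ p) ⊕ r) ⊕ ¬¬q) = max(0, 0.68 + 1.00 − 1) = max(0, 0.68) = 0.68
¬((q ⊗ (p ⊕ q)) ⊗ (((0 ⊗ p) ⊕ r) ⊕ ¬¬q)) = 1 − 0.68 = 0.32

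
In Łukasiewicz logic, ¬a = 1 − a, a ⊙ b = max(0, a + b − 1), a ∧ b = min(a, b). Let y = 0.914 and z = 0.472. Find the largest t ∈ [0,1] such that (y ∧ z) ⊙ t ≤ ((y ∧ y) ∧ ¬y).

y ∧ z = min(0.914, 0.472) = 0.472
So the left factor is y ∧ z = 0.472.
y ∧ y = min(0.914, 0.914) = 0.914
¬y = 1 − 0.914 = 0.086
(y ∧ y) ∧ ¬y = min(0.914, 0.086) = 0.086
So the right-hand bound is (y ∧ y) ∧ ¬y = 0.086.
The residuum of the Łukasiewicz t-norm gives the supremum: min(1, 1 − 0.472 + 0.086).
1 − 0.472 + 0.086 = 0.614, so t = min(1, 0.614) = 0.614.
Check: 0.472 ⊙ 0.614 = max(0, 0.086) = 0.086 ≤ 0.086.

0.614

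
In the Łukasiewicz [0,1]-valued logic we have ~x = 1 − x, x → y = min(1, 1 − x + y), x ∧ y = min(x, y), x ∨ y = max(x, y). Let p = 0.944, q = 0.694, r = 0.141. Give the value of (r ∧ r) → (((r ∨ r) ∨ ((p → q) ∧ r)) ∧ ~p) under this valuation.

r ∧ r = min(0.141, 0.141) = 0.141
r ∨ r = max(0.141, 0.141) = 0.141
p → q = min(1, 1 − 0.944 + 0.694) = min(1, 0.750) = 0.750
(p → q) ∧ r = min(0.750, 0.141) = 0.141
(r ∨ r) ∨ ((p → q) ∧ r) = max(0.141, 0.141) = 0.141
~p = 1 − 0.944 = 0.056
((r ∨ r) ∨ ((p → q) ∧ r)) ∧ ~p = min(0.141, 0.056) = 0.056
(r ∧ r) → (((r ∨ r) ∨ ((p → q) ∧ r)) ∧ ~p) = min(1, 1 − 0.141 + 0.056) = min(1, 0.915) = 0.915

0.915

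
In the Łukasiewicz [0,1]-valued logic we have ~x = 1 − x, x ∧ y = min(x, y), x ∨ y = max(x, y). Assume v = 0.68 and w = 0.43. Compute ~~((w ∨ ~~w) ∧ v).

~w = 1 − 0.43 = 0.57
~~w = 1 − 0.57 = 0.43
w ∨ ~~w = max(0.43, 0.43) = 0.43
(w ∨ ~~w) ∧ v = min(0.43, 0.68) = 0.43
~((w ∨ ~~w) ∧ v) = 1 − 0.43 = 0.57
~~((w ∨ ~~w) ∧ v) = 1 − 0.57 = 0.43

0.43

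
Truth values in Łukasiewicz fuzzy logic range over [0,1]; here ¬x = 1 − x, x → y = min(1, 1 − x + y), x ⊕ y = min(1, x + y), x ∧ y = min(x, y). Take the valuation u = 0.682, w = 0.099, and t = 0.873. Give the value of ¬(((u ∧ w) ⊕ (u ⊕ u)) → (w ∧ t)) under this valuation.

0.901

u ∧ w = min(0.682, 0.099) = 0.099
u ⊕ u = min(1, 0.682 + 0.682) = min(1, 1.364) = 1.000
(u ∧ w) ⊕ (u ⊕ u) = min(1, 0.099 + 1.000) = min(1, 1.099) = 1.000
w ∧ t = min(0.099, 0.873) = 0.099
((u ∧ w) ⊕ (u ⊕ u)) → (w ∧ t) = min(1, 1 − 1.000 + 0.099) = min(1, 0.099) = 0.099
¬(((u ∧ w) ⊕ (u ⊕ u)) → (w ∧ t)) = 1 − 0.099 = 0.901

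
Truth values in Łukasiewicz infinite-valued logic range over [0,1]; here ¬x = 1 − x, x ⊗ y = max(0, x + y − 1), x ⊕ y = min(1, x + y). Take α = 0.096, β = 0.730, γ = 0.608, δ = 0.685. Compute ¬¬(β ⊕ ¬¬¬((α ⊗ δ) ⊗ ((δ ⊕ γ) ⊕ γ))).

1.000

α ⊗ δ = max(0, 0.096 + 0.685 − 1) = max(0, -0.219) = 0.000
δ ⊕ γ = min(1, 0.685 + 0.608) = min(1, 1.293) = 1.000
(δ ⊕ γ) ⊕ γ = min(1, 1.000 + 0.608) = min(1, 1.608) = 1.000
(α ⊗ δ) ⊗ ((δ ⊕ γ) ⊕ γ) = max(0, 0.000 + 1.000 − 1) = max(0, 0.000) = 0.000
¬((α ⊗ δ) ⊗ ((δ ⊕ γ) ⊕ γ)) = 1 − 0.000 = 1.000
¬¬((α ⊗ δ) ⊗ ((δ ⊕ γ) ⊕ γ)) = 1 − 1.000 = 0.000
¬¬¬((α ⊗ δ) ⊗ ((δ ⊕ γ) ⊕ γ)) = 1 − 0.000 = 1.000
β ⊕ ¬¬¬((α ⊗ δ) ⊗ ((δ ⊕ γ) ⊕ γ)) = min(1, 0.730 + 1.000) = min(1, 1.730) = 1.000
¬(β ⊕ ¬¬¬((α ⊗ δ) ⊗ ((δ ⊕ γ) ⊕ γ))) = 1 − 1.000 = 0.000
¬¬(β ⊕ ¬¬¬((α ⊗ δ) ⊗ ((δ ⊕ γ) ⊕ γ))) = 1 − 0.000 = 1.000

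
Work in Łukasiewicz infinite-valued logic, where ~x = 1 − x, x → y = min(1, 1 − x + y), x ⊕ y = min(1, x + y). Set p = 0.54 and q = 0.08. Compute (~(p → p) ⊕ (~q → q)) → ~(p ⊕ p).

p → p = min(1, 1 − 0.54 + 0.54) = min(1, 1.00) = 1.00
~(p → p) = 1 − 1.00 = 0.00
~q = 1 − 0.08 = 0.92
~q → q = min(1, 1 − 0.92 + 0.08) = min(1, 0.16) = 0.16
~(p → p) ⊕ (~q → q) = min(1, 0.00 + 0.16) = min(1, 0.16) = 0.16
p ⊕ p = min(1, 0.54 + 0.54) = min(1, 1.08) = 1.00
~(p ⊕ p) = 1 − 1.00 = 0.00
(~(p → p) ⊕ (~q → q)) → ~(p ⊕ p) = min(1, 1 − 0.16 + 0.00) = min(1, 0.84) = 0.84

0.84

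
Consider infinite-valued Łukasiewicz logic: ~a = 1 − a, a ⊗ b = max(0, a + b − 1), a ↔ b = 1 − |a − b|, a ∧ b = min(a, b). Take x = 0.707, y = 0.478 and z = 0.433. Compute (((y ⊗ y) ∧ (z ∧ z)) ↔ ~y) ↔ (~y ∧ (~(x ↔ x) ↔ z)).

0.956

y ⊗ y = max(0, 0.478 + 0.478 − 1) = max(0, -0.044) = 0.000
z ∧ z = min(0.433, 0.433) = 0.433
(y ⊗ y) ∧ (z ∧ z) = min(0.000, 0.433) = 0.000
~y = 1 − 0.478 = 0.522
((y ⊗ y) ∧ (z ∧ z)) ↔ ~y = 1 − |0.000 − 0.522| = 1 − 0.522 = 0.478
x ↔ x = 1 − |0.707 − 0.707| = 1 − 0.000 = 1.000
~(x ↔ x) = 1 − 1.000 = 0.000
~(x ↔ x) ↔ z = 1 − |0.000 − 0.433| = 1 − 0.433 = 0.567
~y ∧ (~(x ↔ x) ↔ z) = min(0.522, 0.567) = 0.522
(((y ⊗ y) ∧ (z ∧ z)) ↔ ~y) ↔ (~y ∧ (~(x ↔ x) ↔ z)) = 1 − |0.478 − 0.522| = 1 − 0.044 = 0.956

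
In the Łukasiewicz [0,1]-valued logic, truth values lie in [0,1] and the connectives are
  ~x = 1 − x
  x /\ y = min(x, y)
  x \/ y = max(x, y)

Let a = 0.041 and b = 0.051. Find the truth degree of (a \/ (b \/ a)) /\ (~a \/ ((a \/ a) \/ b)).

0.051

b \/ a = max(0.051, 0.041) = 0.051
a \/ (b \/ a) = max(0.041, 0.051) = 0.051
~a = 1 − 0.041 = 0.959
a \/ a = max(0.041, 0.041) = 0.041
(a \/ a) \/ b = max(0.041, 0.051) = 0.051
~a \/ ((a \/ a) \/ b) = max(0.959, 0.051) = 0.959
(a \/ (b \/ a)) /\ (~a \/ ((a \/ a) \/ b)) = min(0.051, 0.959) = 0.051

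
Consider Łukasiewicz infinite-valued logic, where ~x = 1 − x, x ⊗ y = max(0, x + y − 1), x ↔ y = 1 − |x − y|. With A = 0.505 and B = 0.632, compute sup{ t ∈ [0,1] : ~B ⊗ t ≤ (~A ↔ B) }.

1.000

~B = 1 − 0.632 = 0.368
So the left factor is ~B = 0.368.
~A = 1 − 0.505 = 0.495
~A ↔ B = 1 − |0.495 − 0.632| = 1 − 0.137 = 0.863
So the right-hand bound is ~A ↔ B = 0.863.
The residuum of the Łukasiewicz t-norm gives the supremum: min(1, 1 − 0.368 + 0.863).
1 − 0.368 + 0.863 = 1.495, so t = min(1, 1.495) = 1.000.
Check: 0.368 ⊗ 1.000 = max(0, 0.368) = 0.368 ≤ 0.863.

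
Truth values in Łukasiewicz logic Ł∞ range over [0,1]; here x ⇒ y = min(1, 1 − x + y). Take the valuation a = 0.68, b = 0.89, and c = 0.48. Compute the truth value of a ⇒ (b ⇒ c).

0.91

b ⇒ c = min(1, 1 − 0.89 + 0.48) = min(1, 0.59) = 0.59
a ⇒ (b ⇒ c) = min(1, 1 − 0.68 + 0.59) = min(1, 0.91) = 0.91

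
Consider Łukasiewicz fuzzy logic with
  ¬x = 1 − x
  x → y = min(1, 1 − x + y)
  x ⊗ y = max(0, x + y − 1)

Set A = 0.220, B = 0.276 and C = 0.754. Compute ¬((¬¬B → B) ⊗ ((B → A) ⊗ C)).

¬B = 1 − 0.276 = 0.724
¬¬B = 1 − 0.724 = 0.276
¬¬B → B = min(1, 1 − 0.276 + 0.276) = min(1, 1.000) = 1.000
B → A = min(1, 1 − 0.276 + 0.220) = min(1, 0.944) = 0.944
(B → A) ⊗ C = max(0, 0.944 + 0.754 − 1) = max(0, 0.698) = 0.698
(¬¬B → B) ⊗ ((B → A) ⊗ C) = max(0, 1.000 + 0.698 − 1) = max(0, 0.698) = 0.698
¬((¬¬B → B) ⊗ ((B → A) ⊗ C)) = 1 − 0.698 = 0.302

0.302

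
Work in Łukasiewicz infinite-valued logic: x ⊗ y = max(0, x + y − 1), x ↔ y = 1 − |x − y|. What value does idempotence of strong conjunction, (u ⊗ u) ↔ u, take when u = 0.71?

0.71

u ⊗ u = max(0, 0.71 + 0.71 − 1) = max(0, 0.42) = 0.42
(u ⊗ u) ↔ u = 1 − |0.42 − 0.71| = 1 − 0.29 = 0.71
(The value 0.71 < 1 shows this instance is not satisfied; fails in Ł∞ since a ⊗ a = max(0, 2a−1) ≠ a in general.)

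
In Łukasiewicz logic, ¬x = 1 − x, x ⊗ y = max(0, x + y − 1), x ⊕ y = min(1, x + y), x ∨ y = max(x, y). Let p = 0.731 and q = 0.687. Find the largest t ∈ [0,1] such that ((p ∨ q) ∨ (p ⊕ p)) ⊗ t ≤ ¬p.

p ∨ q = max(0.731, 0.687) = 0.731
p ⊕ p = min(1, 0.731 + 0.731) = min(1, 1.462) = 1.000
(p ∨ q) ∨ (p ⊕ p) = max(0.731, 1.000) = 1.000
So the left factor is (p ∨ q) ∨ (p ⊕ p) = 1.000.
¬p = 1 − 0.731 = 0.269
So the right-hand bound is ¬p = 0.269.
The residuum of the Łukasiewicz t-norm gives the supremum: min(1, 1 − 1.000 + 0.269).
1 − 1.000 + 0.269 = 0.269, so t = min(1, 0.269) = 0.269.
Check: 1.000 ⊗ 0.269 = max(0, 0.269) = 0.269 ≤ 0.269.

0.269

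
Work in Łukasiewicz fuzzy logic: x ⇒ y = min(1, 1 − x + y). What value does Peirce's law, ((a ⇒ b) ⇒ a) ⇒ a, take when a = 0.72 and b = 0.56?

a ⇒ b = min(1, 1 − 0.72 + 0.56) = min(1, 0.84) = 0.84
(a ⇒ b) ⇒ a = min(1, 1 − 0.84 + 0.72) = min(1, 0.88) = 0.88
((a ⇒ b) ⇒ a) ⇒ a = min(1, 1 − 0.88 + 0.72) = min(1, 0.84) = 0.84
(The value 0.84 < 1 shows this instance is not satisfied; not a Ł∞-tautology in general.)

0.84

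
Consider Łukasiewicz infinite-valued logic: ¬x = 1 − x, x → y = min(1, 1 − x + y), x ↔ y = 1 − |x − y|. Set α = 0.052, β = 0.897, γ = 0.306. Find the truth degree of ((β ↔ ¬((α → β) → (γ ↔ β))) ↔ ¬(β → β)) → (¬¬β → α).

0.849

α → β = min(1, 1 − 0.052 + 0.897) = min(1, 1.845) = 1.000
γ ↔ β = 1 − |0.306 − 0.897| = 1 − 0.591 = 0.409
(α → β) → (γ ↔ β) = min(1, 1 − 1.000 + 0.409) = min(1, 0.409) = 0.409
¬((α → β) → (γ ↔ β)) = 1 − 0.409 = 0.591
β ↔ ¬((α → β) → (γ ↔ β)) = 1 − |0.897 − 0.591| = 1 − 0.306 = 0.694
β → β = min(1, 1 − 0.897 + 0.897) = min(1, 1.000) = 1.000
¬(β → β) = 1 − 1.000 = 0.000
(β ↔ ¬((α → β) → (γ ↔ β))) ↔ ¬(β → β) = 1 − |0.694 − 0.000| = 1 − 0.694 = 0.306
¬β = 1 − 0.897 = 0.103
¬¬β = 1 − 0.103 = 0.897
¬¬β → α = min(1, 1 − 0.897 + 0.052) = min(1, 0.155) = 0.155
((β ↔ ¬((α → β) → (γ ↔ β))) ↔ ¬(β → β)) → (¬¬β → α) = min(1, 1 − 0.306 + 0.155) = min(1, 0.849) = 0.849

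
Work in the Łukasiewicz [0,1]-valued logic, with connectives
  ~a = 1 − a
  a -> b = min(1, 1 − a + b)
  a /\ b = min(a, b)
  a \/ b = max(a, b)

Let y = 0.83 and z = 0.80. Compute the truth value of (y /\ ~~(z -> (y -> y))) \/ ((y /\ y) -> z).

y -> y = min(1, 1 − 0.83 + 0.83) = min(1, 1.00) = 1.00
z -> (y -> y) = min(1, 1 − 0.80 + 1.00) = min(1, 1.20) = 1.00
~(z -> (y -> y)) = 1 − 1.00 = 0.00
~~(z -> (y -> y)) = 1 − 0.00 = 1.00
y /\ ~~(z -> (y -> y)) = min(0.83, 1.00) = 0.83
y /\ y = min(0.83, 0.83) = 0.83
(y /\ y) -> z = min(1, 1 − 0.83 + 0.80) = min(1, 0.97) = 0.97
(y /\ ~~(z -> (y -> y))) \/ ((y /\ y) -> z) = max(0.83, 0.97) = 0.97

0.97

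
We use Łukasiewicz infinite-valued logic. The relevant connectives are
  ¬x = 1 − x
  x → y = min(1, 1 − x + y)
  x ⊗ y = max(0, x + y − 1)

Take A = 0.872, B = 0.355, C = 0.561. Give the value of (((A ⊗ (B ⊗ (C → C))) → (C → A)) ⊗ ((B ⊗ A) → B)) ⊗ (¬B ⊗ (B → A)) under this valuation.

C → C = min(1, 1 − 0.561 + 0.561) = min(1, 1.000) = 1.000
B ⊗ (C → C) = max(0, 0.355 + 1.000 − 1) = max(0, 0.355) = 0.355
A ⊗ (B ⊗ (C → C)) = max(0, 0.872 + 0.355 − 1) = max(0, 0.227) = 0.227
C → A = min(1, 1 − 0.561 + 0.872) = min(1, 1.311) = 1.000
(A ⊗ (B ⊗ (C → C))) → (C → A) = min(1, 1 − 0.227 + 1.000) = min(1, 1.773) = 1.000
B ⊗ A = max(0, 0.355 + 0.872 − 1) = max(0, 0.227) = 0.227
(B ⊗ A) → B = min(1, 1 − 0.227 + 0.355) = min(1, 1.128) = 1.000
((A ⊗ (B ⊗ (C → C))) → (C → A)) ⊗ ((B ⊗ A) → B) = max(0, 1.000 + 1.000 − 1) = max(0, 1.000) = 1.000
¬B = 1 − 0.355 = 0.645
B → A = min(1, 1 − 0.355 + 0.872) = min(1, 1.517) = 1.000
¬B ⊗ (B → A) = max(0, 0.645 + 1.000 − 1) = max(0, 0.645) = 0.645
(((A ⊗ (B ⊗ (C → C))) → (C → A)) ⊗ ((B ⊗ A) → B)) ⊗ (¬B ⊗ (B → A)) = max(0, 1.000 + 0.645 − 1) = max(0, 0.645) = 0.645

0.645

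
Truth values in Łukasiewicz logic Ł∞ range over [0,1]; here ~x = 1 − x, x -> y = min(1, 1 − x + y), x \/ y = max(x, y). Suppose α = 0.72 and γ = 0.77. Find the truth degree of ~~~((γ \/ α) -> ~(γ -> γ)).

0.77

γ \/ α = max(0.77, 0.72) = 0.77
γ -> γ = min(1, 1 − 0.77 + 0.77) = min(1, 1.00) = 1.00
~(γ -> γ) = 1 − 1.00 = 0.00
(γ \/ α) -> ~(γ -> γ) = min(1, 1 − 0.77 + 0.00) = min(1, 0.23) = 0.23
~((γ \/ α) -> ~(γ -> γ)) = 1 − 0.23 = 0.77
~~((γ \/ α) -> ~(γ -> γ)) = 1 − 0.77 = 0.23
~~~((γ \/ α) -> ~(γ -> γ)) = 1 − 0.23 = 0.77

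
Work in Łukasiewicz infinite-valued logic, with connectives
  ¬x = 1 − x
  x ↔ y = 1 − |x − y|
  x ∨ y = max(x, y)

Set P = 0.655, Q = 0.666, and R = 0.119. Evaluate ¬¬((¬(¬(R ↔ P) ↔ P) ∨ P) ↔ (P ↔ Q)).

R ↔ P = 1 − |0.119 − 0.655| = 1 − 0.536 = 0.464
¬(R ↔ P) = 1 − 0.464 = 0.536
¬(R ↔ P) ↔ P = 1 − |0.536 − 0.655| = 1 − 0.119 = 0.881
¬(¬(R ↔ P) ↔ P) = 1 − 0.881 = 0.119
¬(¬(R ↔ P) ↔ P) ∨ P = max(0.119, 0.655) = 0.655
P ↔ Q = 1 − |0.655 − 0.666| = 1 − 0.011 = 0.989
(¬(¬(R ↔ P) ↔ P) ∨ P) ↔ (P ↔ Q) = 1 − |0.655 − 0.989| = 1 − 0.334 = 0.666
¬((¬(¬(R ↔ P) ↔ P) ∨ P) ↔ (P ↔ Q)) = 1 − 0.666 = 0.334
¬¬((¬(¬(R ↔ P) ↔ P) ∨ P) ↔ (P ↔ Q)) = 1 − 0.334 = 0.666

0.666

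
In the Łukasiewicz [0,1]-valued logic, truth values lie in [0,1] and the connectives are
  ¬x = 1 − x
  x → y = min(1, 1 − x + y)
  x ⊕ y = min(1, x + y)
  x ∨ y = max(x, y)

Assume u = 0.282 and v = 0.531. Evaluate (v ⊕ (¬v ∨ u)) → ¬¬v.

0.531

¬v = 1 − 0.531 = 0.469
¬v ∨ u = max(0.469, 0.282) = 0.469
v ⊕ (¬v ∨ u) = min(1, 0.531 + 0.469) = min(1, 1.000) = 1.000
¬¬v = 1 − 0.469 = 0.531
(v ⊕ (¬v ∨ u)) → ¬¬v = min(1, 1 − 1.000 + 0.531) = min(1, 0.531) = 0.531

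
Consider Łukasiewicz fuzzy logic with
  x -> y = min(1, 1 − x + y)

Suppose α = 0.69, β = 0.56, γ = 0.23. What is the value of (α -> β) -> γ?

0.36

α -> β = min(1, 1 − 0.69 + 0.56) = min(1, 0.87) = 0.87
(α -> β) -> γ = min(1, 1 − 0.87 + 0.23) = min(1, 0.36) = 0.36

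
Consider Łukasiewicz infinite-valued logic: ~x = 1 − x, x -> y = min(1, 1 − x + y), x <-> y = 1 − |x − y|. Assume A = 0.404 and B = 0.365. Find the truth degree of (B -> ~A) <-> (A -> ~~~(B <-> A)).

0.635

~A = 1 − 0.404 = 0.596
B -> ~A = min(1, 1 − 0.365 + 0.596) = min(1, 1.231) = 1.000
B <-> A = 1 − |0.365 − 0.404| = 1 − 0.039 = 0.961
~(B <-> A) = 1 − 0.961 = 0.039
~~(B <-> A) = 1 − 0.039 = 0.961
~~~(B <-> A) = 1 − 0.961 = 0.039
A -> ~~~(B <-> A) = min(1, 1 − 0.404 + 0.039) = min(1, 0.635) = 0.635
(B -> ~A) <-> (A -> ~~~(B <-> A)) = 1 − |1.000 − 0.635| = 1 − 0.365 = 0.635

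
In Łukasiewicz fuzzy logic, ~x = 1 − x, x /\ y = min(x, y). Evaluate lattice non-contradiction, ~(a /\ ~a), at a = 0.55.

~a = 1 − 0.55 = 0.45
a /\ ~a = min(0.55, 0.45) = 0.45
~(a /\ ~a) = 1 − 0.45 = 0.55
(The value 0.55 < 1 shows this instance is not satisfied; not a Ł∞-tautology — its value is 1 − min(a, 1−a).)

0.55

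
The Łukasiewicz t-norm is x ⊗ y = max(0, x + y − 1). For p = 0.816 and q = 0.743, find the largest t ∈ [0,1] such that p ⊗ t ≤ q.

The residuum of the Łukasiewicz t-norm gives the supremum: min(1, 1 − 0.816 + 0.743).
1 − 0.816 + 0.743 = 0.927, so t = min(1, 0.927) = 0.927.
Check: 0.816 ⊗ 0.927 = max(0, 0.743) = 0.743 ≤ 0.743.

0.927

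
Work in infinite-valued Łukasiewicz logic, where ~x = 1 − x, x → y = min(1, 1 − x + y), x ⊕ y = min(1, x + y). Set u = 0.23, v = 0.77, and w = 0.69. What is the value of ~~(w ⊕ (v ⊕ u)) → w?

v ⊕ u = min(1, 0.77 + 0.23) = min(1, 1.00) = 1.00
w ⊕ (v ⊕ u) = min(1, 0.69 + 1.00) = min(1, 1.69) = 1.00
~(w ⊕ (v ⊕ u)) = 1 − 1.00 = 0.00
~~(w ⊕ (v ⊕ u)) = 1 − 0.00 = 1.00
~~(w ⊕ (v ⊕ u)) → w = min(1, 1 − 1.00 + 0.69) = min(1, 0.69) = 0.69

0.69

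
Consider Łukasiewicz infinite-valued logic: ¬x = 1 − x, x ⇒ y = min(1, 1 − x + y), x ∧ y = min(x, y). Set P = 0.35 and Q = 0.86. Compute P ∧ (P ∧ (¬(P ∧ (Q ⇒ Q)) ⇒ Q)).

0.35

Q ⇒ Q = min(1, 1 − 0.86 + 0.86) = min(1, 1.00) = 1.00
P ∧ (Q ⇒ Q) = min(0.35, 1.00) = 0.35
¬(P ∧ (Q ⇒ Q)) = 1 − 0.35 = 0.65
¬(P ∧ (Q ⇒ Q)) ⇒ Q = min(1, 1 − 0.65 + 0.86) = min(1, 1.21) = 1.00
P ∧ (¬(P ∧ (Q ⇒ Q)) ⇒ Q) = min(0.35, 1.00) = 0.35
P ∧ (P ∧ (¬(P ∧ (Q ⇒ Q)) ⇒ Q)) = min(0.35, 0.35) = 0.35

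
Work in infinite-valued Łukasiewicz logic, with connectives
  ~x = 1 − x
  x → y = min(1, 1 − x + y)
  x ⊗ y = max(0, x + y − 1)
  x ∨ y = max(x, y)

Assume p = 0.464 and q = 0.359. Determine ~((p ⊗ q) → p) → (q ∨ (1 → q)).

p ⊗ q = max(0, 0.464 + 0.359 − 1) = max(0, -0.177) = 0.000
(p ⊗ q) → p = min(1, 1 − 0.000 + 0.464) = min(1, 1.464) = 1.000
~((p ⊗ q) → p) = 1 − 1.000 = 0.000
1 → q = min(1, 1 − 1.000 + 0.359) = min(1, 0.359) = 0.359
q ∨ (1 → q) = max(0.359, 0.359) = 0.359
~((p ⊗ q) → p) → (q ∨ (1 → q)) = min(1, 1 − 0.000 + 0.359) = min(1, 1.359) = 1.000

1.000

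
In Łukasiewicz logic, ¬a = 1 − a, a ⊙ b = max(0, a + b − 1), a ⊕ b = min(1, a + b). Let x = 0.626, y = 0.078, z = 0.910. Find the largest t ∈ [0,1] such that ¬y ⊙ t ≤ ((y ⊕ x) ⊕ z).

¬y = 1 − 0.078 = 0.922
So the left factor is ¬y = 0.922.
y ⊕ x = min(1, 0.078 + 0.626) = min(1, 0.704) = 0.704
(y ⊕ x) ⊕ z = min(1, 0.704 + 0.910) = min(1, 1.614) = 1.000
So the right-hand bound is (y ⊕ x) ⊕ z = 1.000.
The residuum of the Łukasiewicz t-norm gives the supremum: min(1, 1 − 0.922 + 1.000).
1 − 0.922 + 1.000 = 1.078, so t = min(1, 1.078) = 1.000.
Check: 0.922 ⊙ 1.000 = max(0, 0.922) = 0.922 ≤ 1.000.

1.000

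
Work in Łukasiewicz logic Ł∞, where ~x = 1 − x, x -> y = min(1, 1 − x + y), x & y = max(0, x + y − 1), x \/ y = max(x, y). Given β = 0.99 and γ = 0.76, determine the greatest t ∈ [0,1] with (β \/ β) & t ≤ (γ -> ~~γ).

β \/ β = max(0.99, 0.99) = 0.99
So the left factor is β \/ β = 0.99.
~γ = 1 − 0.76 = 0.24
~~γ = 1 − 0.24 = 0.76
γ -> ~~γ = min(1, 1 − 0.76 + 0.76) = min(1, 1.00) = 1.00
So the right-hand bound is γ -> ~~γ = 1.00.
The residuum of the Łukasiewicz t-norm gives the supremum: min(1, 1 − 0.99 + 1.00).
1 − 0.99 + 1.00 = 1.01, so t = min(1, 1.01) = 1.00.
Check: 0.99 & 1.00 = max(0, 0.99) = 0.99 ≤ 1.00.

1.00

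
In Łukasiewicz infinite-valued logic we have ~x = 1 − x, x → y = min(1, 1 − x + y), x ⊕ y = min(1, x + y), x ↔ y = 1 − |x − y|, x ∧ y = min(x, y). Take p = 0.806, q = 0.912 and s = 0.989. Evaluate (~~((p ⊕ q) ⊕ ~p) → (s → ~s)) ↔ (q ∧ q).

0.110

p ⊕ q = min(1, 0.806 + 0.912) = min(1, 1.718) = 1.000
~p = 1 − 0.806 = 0.194
(p ⊕ q) ⊕ ~p = min(1, 1.000 + 0.194) = min(1, 1.194) = 1.000
~((p ⊕ q) ⊕ ~p) = 1 − 1.000 = 0.000
~~((p ⊕ q) ⊕ ~p) = 1 − 0.000 = 1.000
~s = 1 − 0.989 = 0.011
s → ~s = min(1, 1 − 0.989 + 0.011) = min(1, 0.022) = 0.022
~~((p ⊕ q) ⊕ ~p) → (s → ~s) = min(1, 1 − 1.000 + 0.022) = min(1, 0.022) = 0.022
q ∧ q = min(0.912, 0.912) = 0.912
(~~((p ⊕ q) ⊕ ~p) → (s → ~s)) ↔ (q ∧ q) = 1 − |0.022 − 0.912| = 1 − 0.890 = 0.110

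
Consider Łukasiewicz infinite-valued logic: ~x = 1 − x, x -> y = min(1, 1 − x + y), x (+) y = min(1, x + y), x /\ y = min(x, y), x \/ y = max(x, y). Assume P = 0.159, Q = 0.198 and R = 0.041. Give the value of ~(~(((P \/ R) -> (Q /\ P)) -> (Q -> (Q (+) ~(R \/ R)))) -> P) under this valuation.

P \/ R = max(0.159, 0.041) = 0.159
Q /\ P = min(0.198, 0.159) = 0.159
(P \/ R) -> (Q /\ P) = min(1, 1 − 0.159 + 0.159) = min(1, 1.000) = 1.000
R \/ R = max(0.041, 0.041) = 0.041
~(R \/ R) = 1 − 0.041 = 0.959
Q (+) ~(R \/ R) = min(1, 0.198 + 0.959) = min(1, 1.157) = 1.000
Q -> (Q (+) ~(R \/ R)) = min(1, 1 − 0.198 + 1.000) = min(1, 1.802) = 1.000
((P \/ R) -> (Q /\ P)) -> (Q -> (Q (+) ~(R \/ R))) = min(1, 1 − 1.000 + 1.000) = min(1, 1.000) = 1.000
~(((P \/ R) -> (Q /\ P)) -> (Q -> (Q (+) ~(R \/ R)))) = 1 − 1.000 = 0.000
~(((P \/ R) -> (Q /\ P)) -> (Q -> (Q (+) ~(R \/ R)))) -> P = min(1, 1 − 0.000 + 0.159) = min(1, 1.159) = 1.000
~(~(((P \/ R) -> (Q /\ P)) -> (Q -> (Q (+) ~(R \/ R)))) -> P) = 1 − 1.000 = 0.000

0.000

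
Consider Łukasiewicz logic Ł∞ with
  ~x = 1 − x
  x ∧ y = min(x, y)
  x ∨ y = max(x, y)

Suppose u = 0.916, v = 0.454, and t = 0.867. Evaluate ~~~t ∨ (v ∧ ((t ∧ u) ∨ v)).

~t = 1 − 0.867 = 0.133
~~t = 1 − 0.133 = 0.867
~~~t = 1 − 0.867 = 0.133
t ∧ u = min(0.867, 0.916) = 0.867
(t ∧ u) ∨ v = max(0.867, 0.454) = 0.867
v ∧ ((t ∧ u) ∨ v) = min(0.454, 0.867) = 0.454
~~~t ∨ (v ∧ ((t ∧ u) ∨ v)) = max(0.133, 0.454) = 0.454

0.454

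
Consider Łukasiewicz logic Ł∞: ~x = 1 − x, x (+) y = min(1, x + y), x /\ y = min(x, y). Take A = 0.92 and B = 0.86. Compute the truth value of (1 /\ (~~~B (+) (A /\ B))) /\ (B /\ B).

0.86

~B = 1 − 0.86 = 0.14
~~B = 1 − 0.14 = 0.86
~~~B = 1 − 0.86 = 0.14
A /\ B = min(0.92, 0.86) = 0.86
~~~B (+) (A /\ B) = min(1, 0.14 + 0.86) = min(1, 1.00) = 1.00
1 /\ (~~~B (+) (A /\ B)) = min(1.00, 1.00) = 1.00
B /\ B = min(0.86, 0.86) = 0.86
(1 /\ (~~~B (+) (A /\ B))) /\ (B /\ B) = min(1.00, 0.86) = 0.86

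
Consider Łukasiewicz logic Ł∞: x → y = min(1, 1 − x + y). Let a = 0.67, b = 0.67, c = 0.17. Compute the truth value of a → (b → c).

0.83

b → c = min(1, 1 − 0.67 + 0.17) = min(1, 0.50) = 0.50
a → (b → c) = min(1, 1 − 0.67 + 0.50) = min(1, 0.83) = 0.83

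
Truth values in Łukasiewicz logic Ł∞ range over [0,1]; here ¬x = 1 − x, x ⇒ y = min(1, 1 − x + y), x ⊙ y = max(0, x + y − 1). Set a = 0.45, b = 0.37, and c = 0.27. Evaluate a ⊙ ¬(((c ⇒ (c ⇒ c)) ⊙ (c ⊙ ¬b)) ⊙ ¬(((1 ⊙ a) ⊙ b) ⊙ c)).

c ⇒ c = min(1, 1 − 0.27 + 0.27) = min(1, 1.00) = 1.00
c ⇒ (c ⇒ c) = min(1, 1 − 0.27 + 1.00) = min(1, 1.73) = 1.00
¬b = 1 − 0.37 = 0.63
c ⊙ ¬b = max(0, 0.27 + 0.63 − 1) = max(0, -0.10) = 0.00
(c ⇒ (c ⇒ c)) ⊙ (c ⊙ ¬b) = max(0, 1.00 + 0.00 − 1) = max(0, 0.00) = 0.00
1 ⊙ a = max(0, 1.00 + 0.45 − 1) = max(0, 0.45) = 0.45
(1 ⊙ a) ⊙ b = max(0, 0.45 + 0.37 − 1) = max(0, -0.18) = 0.00
((1 ⊙ a) ⊙ b) ⊙ c = max(0, 0.00 + 0.27 − 1) = max(0, -0.73) = 0.00
¬(((1 ⊙ a) ⊙ b) ⊙ c) = 1 − 0.00 = 1.00
((c ⇒ (c ⇒ c)) ⊙ (c ⊙ ¬b)) ⊙ ¬(((1 ⊙ a) ⊙ b) ⊙ c) = max(0, 0.00 + 1.00 − 1) = max(0, 0.00) = 0.00
¬(((c ⇒ (c ⇒ c)) ⊙ (c ⊙ ¬b)) ⊙ ¬(((1 ⊙ a) ⊙ b) ⊙ c)) = 1 − 0.00 = 1.00
a ⊙ ¬(((c ⇒ (c ⇒ c)) ⊙ (c ⊙ ¬b)) ⊙ ¬(((1 ⊙ a) ⊙ b) ⊙ c)) = max(0, 0.45 + 1.00 − 1) = max(0, 0.45) = 0.45

0.45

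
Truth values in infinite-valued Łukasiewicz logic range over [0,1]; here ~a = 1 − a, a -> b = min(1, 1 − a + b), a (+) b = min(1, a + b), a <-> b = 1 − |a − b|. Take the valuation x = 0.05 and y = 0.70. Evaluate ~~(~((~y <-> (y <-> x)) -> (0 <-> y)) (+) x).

0.70

~y = 1 − 0.70 = 0.30
y <-> x = 1 − |0.70 − 0.05| = 1 − 0.65 = 0.35
~y <-> (y <-> x) = 1 − |0.30 − 0.35| = 1 − 0.05 = 0.95
0 <-> y = 1 − |0.00 − 0.70| = 1 − 0.70 = 0.30
(~y <-> (y <-> x)) -> (0 <-> y) = min(1, 1 − 0.95 + 0.30) = min(1, 0.35) = 0.35
~((~y <-> (y <-> x)) -> (0 <-> y)) = 1 − 0.35 = 0.65
~((~y <-> (y <-> x)) -> (0 <-> y)) (+) x = min(1, 0.65 + 0.05) = min(1, 0.70) = 0.70
~(~((~y <-> (y <-> x)) -> (0 <-> y)) (+) x) = 1 − 0.70 = 0.30
~~(~((~y <-> (y <-> x)) -> (0 <-> y)) (+) x) = 1 − 0.30 = 0.70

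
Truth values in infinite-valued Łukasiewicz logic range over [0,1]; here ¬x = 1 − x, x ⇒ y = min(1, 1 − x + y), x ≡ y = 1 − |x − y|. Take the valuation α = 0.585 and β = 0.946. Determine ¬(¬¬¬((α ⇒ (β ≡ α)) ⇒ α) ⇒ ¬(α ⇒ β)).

0.415

β ≡ α = 1 − |0.946 − 0.585| = 1 − 0.361 = 0.639
α ⇒ (β ≡ α) = min(1, 1 − 0.585 + 0.639) = min(1, 1.054) = 1.000
(α ⇒ (β ≡ α)) ⇒ α = min(1, 1 − 1.000 + 0.585) = min(1, 0.585) = 0.585
¬((α ⇒ (β ≡ α)) ⇒ α) = 1 − 0.585 = 0.415
¬¬((α ⇒ (β ≡ α)) ⇒ α) = 1 − 0.415 = 0.585
¬¬¬((α ⇒ (β ≡ α)) ⇒ α) = 1 − 0.585 = 0.415
α ⇒ β = min(1, 1 − 0.585 + 0.946) = min(1, 1.361) = 1.000
¬(α ⇒ β) = 1 − 1.000 = 0.000
¬¬¬((α ⇒ (β ≡ α)) ⇒ α) ⇒ ¬(α ⇒ β) = min(1, 1 − 0.415 + 0.000) = min(1, 0.585) = 0.585
¬(¬¬¬((α ⇒ (β ≡ α)) ⇒ α) ⇒ ¬(α ⇒ β)) = 1 − 0.585 = 0.415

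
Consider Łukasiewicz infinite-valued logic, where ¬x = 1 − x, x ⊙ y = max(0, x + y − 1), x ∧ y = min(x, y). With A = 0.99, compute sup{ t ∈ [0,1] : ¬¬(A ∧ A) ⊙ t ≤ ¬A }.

A ∧ A = min(0.99, 0.99) = 0.99
¬(A ∧ A) = 1 − 0.99 = 0.01
¬¬(A ∧ A) = 1 − 0.01 = 0.99
So the left factor is ¬¬(A ∧ A) = 0.99.
¬A = 1 − 0.99 = 0.01
So the right-hand bound is ¬A = 0.01.
The residuum of the Łukasiewicz t-norm gives the supremum: min(1, 1 − 0.99 + 0.01).
1 − 0.99 + 0.01 = 0.02, so t = min(1, 0.02) = 0.02.
Check: 0.99 ⊙ 0.02 = max(0, 0.01) = 0.01 ≤ 0.01.

0.02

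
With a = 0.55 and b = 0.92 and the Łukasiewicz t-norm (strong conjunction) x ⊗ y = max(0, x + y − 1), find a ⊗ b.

a ⊗ b = max(0, 0.55 + 0.92 − 1) = max(0, 0.47) = 0.47
For comparison, the Gödel (minimum) t-norm min(x, y) would give 0.55.

0.47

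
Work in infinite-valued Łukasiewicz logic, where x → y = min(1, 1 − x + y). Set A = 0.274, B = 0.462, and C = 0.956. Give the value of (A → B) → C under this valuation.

A → B = min(1, 1 − 0.274 + 0.462) = min(1, 1.188) = 1.000
(A → B) → C = min(1, 1 − 1.000 + 0.956) = min(1, 0.956) = 0.956

0.956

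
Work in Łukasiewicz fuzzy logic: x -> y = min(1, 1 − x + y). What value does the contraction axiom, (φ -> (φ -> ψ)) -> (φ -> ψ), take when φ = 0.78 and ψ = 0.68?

0.90

φ -> ψ = min(1, 1 − 0.78 + 0.68) = min(1, 0.90) = 0.90
φ -> (φ -> ψ) = min(1, 1 − 0.78 + 0.90) = min(1, 1.12) = 1.00
(φ -> (φ -> ψ)) -> (φ -> ψ) = min(1, 1 − 1.00 + 0.90) = min(1, 0.90) = 0.90
(The value 0.90 < 1 shows this instance is not satisfied; fails in Ł∞ (the t-norm is not idempotent).)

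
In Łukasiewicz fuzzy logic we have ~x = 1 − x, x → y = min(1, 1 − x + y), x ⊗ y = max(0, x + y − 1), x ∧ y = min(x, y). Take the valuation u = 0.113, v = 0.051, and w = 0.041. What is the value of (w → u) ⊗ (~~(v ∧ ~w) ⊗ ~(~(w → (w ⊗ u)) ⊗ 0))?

w → u = min(1, 1 − 0.041 + 0.113) = min(1, 1.072) = 1.000
~w = 1 − 0.041 = 0.959
v ∧ ~w = min(0.051, 0.959) = 0.051
~(v ∧ ~w) = 1 − 0.051 = 0.949
~~(v ∧ ~w) = 1 − 0.949 = 0.051
w ⊗ u = max(0, 0.041 + 0.113 − 1) = max(0, -0.846) = 0.000
w → (w ⊗ u) = min(1, 1 − 0.041 + 0.000) = min(1, 0.959) = 0.959
~(w → (w ⊗ u)) = 1 − 0.959 = 0.041
~(w → (w ⊗ u)) ⊗ 0 = max(0, 0.041 + 0.000 − 1) = max(0, -0.959) = 0.000
~(~(w → (w ⊗ u)) ⊗ 0) = 1 − 0.000 = 1.000
~~(v ∧ ~w) ⊗ ~(~(w → (w ⊗ u)) ⊗ 0) = max(0, 0.051 + 1.000 − 1) = max(0, 0.051) = 0.051
(w → u) ⊗ (~~(v ∧ ~w) ⊗ ~(~(w → (w ⊗ u)) ⊗ 0)) = max(0, 1.000 + 0.051 − 1) = max(0, 0.051) = 0.051

0.051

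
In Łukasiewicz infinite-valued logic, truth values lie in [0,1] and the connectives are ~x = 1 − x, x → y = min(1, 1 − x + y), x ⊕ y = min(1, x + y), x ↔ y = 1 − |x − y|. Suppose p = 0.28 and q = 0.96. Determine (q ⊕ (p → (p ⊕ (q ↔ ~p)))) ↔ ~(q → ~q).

0.92

~p = 1 − 0.28 = 0.72
q ↔ ~p = 1 − |0.96 − 0.72| = 1 − 0.24 = 0.76
p ⊕ (q ↔ ~p) = min(1, 0.28 + 0.76) = min(1, 1.04) = 1.00
p → (p ⊕ (q ↔ ~p)) = min(1, 1 − 0.28 + 1.00) = min(1, 1.72) = 1.00
q ⊕ (p → (p ⊕ (q ↔ ~p))) = min(1, 0.96 + 1.00) = min(1, 1.96) = 1.00
~q = 1 − 0.96 = 0.04
q → ~q = min(1, 1 − 0.96 + 0.04) = min(1, 0.08) = 0.08
~(q → ~q) = 1 − 0.08 = 0.92
(q ⊕ (p → (p ⊕ (q ↔ ~p)))) ↔ ~(q → ~q) = 1 − |1.00 − 0.92| = 1 − 0.08 = 0.92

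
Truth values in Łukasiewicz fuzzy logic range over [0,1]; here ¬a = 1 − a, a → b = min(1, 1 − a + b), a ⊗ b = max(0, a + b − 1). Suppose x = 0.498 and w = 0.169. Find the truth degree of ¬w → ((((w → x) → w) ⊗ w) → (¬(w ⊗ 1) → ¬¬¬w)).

¬w = 1 − 0.169 = 0.831
w → x = min(1, 1 − 0.169 + 0.498) = min(1, 1.329) = 1.000
(w → x) → w = min(1, 1 − 1.000 + 0.169) = min(1, 0.169) = 0.169
((w → x) → w) ⊗ w = max(0, 0.169 + 0.169 − 1) = max(0, -0.662) = 0.000
w ⊗ 1 = max(0, 0.169 + 1.000 − 1) = max(0, 0.169) = 0.169
¬(w ⊗ 1) = 1 − 0.169 = 0.831
¬¬w = 1 − 0.831 = 0.169
¬¬¬w = 1 − 0.169 = 0.831
¬(w ⊗ 1) → ¬¬¬w = min(1, 1 − 0.831 + 0.831) = min(1, 1.000) = 1.000
(((w → x) → w) ⊗ w) → (¬(w ⊗ 1) → ¬¬¬w) = min(1, 1 − 0.000 + 1.000) = min(1, 2.000) = 1.000
¬w → ((((w → x) → w) ⊗ w) → (¬(w ⊗ 1) → ¬¬¬w)) = min(1, 1 − 0.831 + 1.000) = min(1, 1.169) = 1.000

1.000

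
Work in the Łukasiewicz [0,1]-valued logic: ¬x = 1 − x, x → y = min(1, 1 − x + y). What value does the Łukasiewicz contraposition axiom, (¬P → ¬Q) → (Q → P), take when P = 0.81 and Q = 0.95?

1.00

¬P = 1 − 0.81 = 0.19
¬Q = 1 − 0.95 = 0.05
¬P → ¬Q = min(1, 1 − 0.19 + 0.05) = min(1, 0.86) = 0.86
Q → P = min(1, 1 − 0.95 + 0.81) = min(1, 0.86) = 0.86
(¬P → ¬Q) → (Q → P) = min(1, 1 − 0.86 + 0.86) = min(1, 1.00) = 1.00
(As expected: an axiom of Ł∞, always 1.)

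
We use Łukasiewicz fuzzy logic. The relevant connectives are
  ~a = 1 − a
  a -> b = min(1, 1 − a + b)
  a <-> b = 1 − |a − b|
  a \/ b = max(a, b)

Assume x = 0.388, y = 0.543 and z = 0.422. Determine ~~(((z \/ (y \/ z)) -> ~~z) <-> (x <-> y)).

y \/ z = max(0.543, 0.422) = 0.543
z \/ (y \/ z) = max(0.422, 0.543) = 0.543
~z = 1 − 0.422 = 0.578
~~z = 1 − 0.578 = 0.422
(z \/ (y \/ z)) -> ~~z = min(1, 1 − 0.543 + 0.422) = min(1, 0.879) = 0.879
x <-> y = 1 − |0.388 − 0.543| = 1 − 0.155 = 0.845
((z \/ (y \/ z)) -> ~~z) <-> (x <-> y) = 1 − |0.879 − 0.845| = 1 − 0.034 = 0.966
~(((z \/ (y \/ z)) -> ~~z) <-> (x <-> y)) = 1 − 0.966 = 0.034
~~(((z \/ (y \/ z)) -> ~~z) <-> (x <-> y)) = 1 − 0.034 = 0.966

0.966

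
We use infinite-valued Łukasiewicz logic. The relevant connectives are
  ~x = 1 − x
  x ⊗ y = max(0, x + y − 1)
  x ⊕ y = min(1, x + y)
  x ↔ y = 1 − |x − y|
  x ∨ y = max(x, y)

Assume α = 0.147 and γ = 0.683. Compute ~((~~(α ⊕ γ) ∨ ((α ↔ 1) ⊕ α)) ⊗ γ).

α ⊕ γ = min(1, 0.147 + 0.683) = min(1, 0.830) = 0.830
~(α ⊕ γ) = 1 − 0.830 = 0.170
~~(α ⊕ γ) = 1 − 0.170 = 0.830
α ↔ 1 = 1 − |0.147 − 1.000| = 1 − 0.853 = 0.147
(α ↔ 1) ⊕ α = min(1, 0.147 + 0.147) = min(1, 0.294) = 0.294
~~(α ⊕ γ) ∨ ((α ↔ 1) ⊕ α) = max(0.830, 0.294) = 0.830
(~~(α ⊕ γ) ∨ ((α ↔ 1) ⊕ α)) ⊗ γ = max(0, 0.830 + 0.683 − 1) = max(0, 0.513) = 0.513
~((~~(α ⊕ γ) ∨ ((α ↔ 1) ⊕ α)) ⊗ γ) = 1 − 0.513 = 0.487

0.487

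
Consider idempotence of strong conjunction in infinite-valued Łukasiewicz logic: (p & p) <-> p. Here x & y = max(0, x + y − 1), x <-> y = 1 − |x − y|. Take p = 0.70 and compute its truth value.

p & p = max(0, 0.70 + 0.70 − 1) = max(0, 0.40) = 0.40
(p & p) <-> p = 1 − |0.40 − 0.70| = 1 − 0.30 = 0.70
(The value 0.70 < 1 shows this instance is not satisfied; fails in Ł∞ since a ⊗ a = max(0, 2a−1) ≠ a in general.)

0.70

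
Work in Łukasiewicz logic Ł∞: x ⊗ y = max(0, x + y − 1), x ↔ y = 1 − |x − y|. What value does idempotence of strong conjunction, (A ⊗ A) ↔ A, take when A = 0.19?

A ⊗ A = max(0, 0.19 + 0.19 − 1) = max(0, -0.62) = 0.00
(A ⊗ A) ↔ A = 1 − |0.00 − 0.19| = 1 − 0.19 = 0.81
(The value 0.81 < 1 shows this instance is not satisfied; fails in Ł∞ since a ⊗ a = max(0, 2a−1) ≠ a in general.)

0.81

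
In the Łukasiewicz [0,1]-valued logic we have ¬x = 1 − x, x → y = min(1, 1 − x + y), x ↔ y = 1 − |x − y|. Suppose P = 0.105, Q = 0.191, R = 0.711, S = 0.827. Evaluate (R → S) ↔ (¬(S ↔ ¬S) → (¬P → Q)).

0.642

R → S = min(1, 1 − 0.711 + 0.827) = min(1, 1.116) = 1.000
¬S = 1 − 0.827 = 0.173
S ↔ ¬S = 1 − |0.827 − 0.173| = 1 − 0.654 = 0.346
¬(S ↔ ¬S) = 1 − 0.346 = 0.654
¬P = 1 − 0.105 = 0.895
¬P → Q = min(1, 1 − 0.895 + 0.191) = min(1, 0.296) = 0.296
¬(S ↔ ¬S) → (¬P → Q) = min(1, 1 − 0.654 + 0.296) = min(1, 0.642) = 0.642
(R → S) ↔ (¬(S ↔ ¬S) → (¬P → Q)) = 1 − |1.000 − 0.642| = 1 − 0.358 = 0.642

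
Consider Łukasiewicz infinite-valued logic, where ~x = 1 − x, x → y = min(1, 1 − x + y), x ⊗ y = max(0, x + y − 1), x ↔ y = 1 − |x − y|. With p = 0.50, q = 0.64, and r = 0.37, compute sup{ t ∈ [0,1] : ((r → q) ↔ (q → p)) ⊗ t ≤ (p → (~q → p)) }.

1.00

r → q = min(1, 1 − 0.37 + 0.64) = min(1, 1.27) = 1.00
q → p = min(1, 1 − 0.64 + 0.50) = min(1, 0.86) = 0.86
(r → q) ↔ (q → p) = 1 − |1.00 − 0.86| = 1 − 0.14 = 0.86
So the left factor is (r → q) ↔ (q → p) = 0.86.
~q = 1 − 0.64 = 0.36
~q → p = min(1, 1 − 0.36 + 0.50) = min(1, 1.14) = 1.00
p → (~q → p) = min(1, 1 − 0.50 + 1.00) = min(1, 1.50) = 1.00
So the right-hand bound is p → (~q → p) = 1.00.
The residuum of the Łukasiewicz t-norm gives the supremum: min(1, 1 − 0.86 + 1.00).
1 − 0.86 + 1.00 = 1.14, so t = min(1, 1.14) = 1.00.
Check: 0.86 ⊗ 1.00 = max(0, 0.86) = 0.86 ≤ 1.00.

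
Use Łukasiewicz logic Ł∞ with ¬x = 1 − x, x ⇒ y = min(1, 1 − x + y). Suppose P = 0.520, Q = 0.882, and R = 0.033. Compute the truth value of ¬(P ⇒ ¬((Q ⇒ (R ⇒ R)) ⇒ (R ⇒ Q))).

0.520

R ⇒ R = min(1, 1 − 0.033 + 0.033) = min(1, 1.000) = 1.000
Q ⇒ (R ⇒ R) = min(1, 1 − 0.882 + 1.000) = min(1, 1.118) = 1.000
R ⇒ Q = min(1, 1 − 0.033 + 0.882) = min(1, 1.849) = 1.000
(Q ⇒ (R ⇒ R)) ⇒ (R ⇒ Q) = min(1, 1 − 1.000 + 1.000) = min(1, 1.000) = 1.000
¬((Q ⇒ (R ⇒ R)) ⇒ (R ⇒ Q)) = 1 − 1.000 = 0.000
P ⇒ ¬((Q ⇒ (R ⇒ R)) ⇒ (R ⇒ Q)) = min(1, 1 − 0.520 + 0.000) = min(1, 0.480) = 0.480
¬(P ⇒ ¬((Q ⇒ (R ⇒ R)) ⇒ (R ⇒ Q))) = 1 − 0.480 = 0.520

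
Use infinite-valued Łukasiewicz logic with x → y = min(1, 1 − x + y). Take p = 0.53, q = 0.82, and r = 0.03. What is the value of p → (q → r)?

0.68

q → r = min(1, 1 − 0.82 + 0.03) = min(1, 0.21) = 0.21
p → (q → r) = min(1, 1 − 0.53 + 0.21) = min(1, 0.68) = 0.68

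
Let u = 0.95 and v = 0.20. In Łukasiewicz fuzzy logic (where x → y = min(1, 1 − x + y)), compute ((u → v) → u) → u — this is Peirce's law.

u → v = min(1, 1 − 0.95 + 0.20) = min(1, 0.25) = 0.25
(u → v) → u = min(1, 1 − 0.25 + 0.95) = min(1, 1.70) = 1.00
((u → v) → u) → u = min(1, 1 − 1.00 + 0.95) = min(1, 0.95) = 0.95
(The value 0.95 < 1 shows this instance is not satisfied; not a Ł∞-tautology in general.)

0.95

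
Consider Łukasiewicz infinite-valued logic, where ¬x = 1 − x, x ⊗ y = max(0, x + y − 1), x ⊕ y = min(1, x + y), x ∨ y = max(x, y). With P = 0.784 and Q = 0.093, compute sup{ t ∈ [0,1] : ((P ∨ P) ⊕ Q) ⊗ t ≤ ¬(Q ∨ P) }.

P ∨ P = max(0.784, 0.784) = 0.784
(P ∨ P) ⊕ Q = min(1, 0.784 + 0.093) = min(1, 0.877) = 0.877
So the left factor is (P ∨ P) ⊕ Q = 0.877.
Q ∨ P = max(0.093, 0.784) = 0.784
¬(Q ∨ P) = 1 − 0.784 = 0.216
So the right-hand bound is ¬(Q ∨ P) = 0.216.
The residuum of the Łukasiewicz t-norm gives the supremum: min(1, 1 − 0.877 + 0.216).
1 − 0.877 + 0.216 = 0.339, so t = min(1, 0.339) = 0.339.
Check: 0.877 ⊗ 0.339 = max(0, 0.216) = 0.216 ≤ 0.216.

0.339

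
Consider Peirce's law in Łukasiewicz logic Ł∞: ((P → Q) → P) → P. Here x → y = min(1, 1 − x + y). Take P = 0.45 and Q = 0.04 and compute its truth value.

0.59

P → Q = min(1, 1 − 0.45 + 0.04) = min(1, 0.59) = 0.59
(P → Q) → P = min(1, 1 − 0.59 + 0.45) = min(1, 0.86) = 0.86
((P → Q) → P) → P = min(1, 1 − 0.86 + 0.45) = min(1, 0.59) = 0.59
(The value 0.59 < 1 shows this instance is not satisfied; not a Ł∞-tautology in general.)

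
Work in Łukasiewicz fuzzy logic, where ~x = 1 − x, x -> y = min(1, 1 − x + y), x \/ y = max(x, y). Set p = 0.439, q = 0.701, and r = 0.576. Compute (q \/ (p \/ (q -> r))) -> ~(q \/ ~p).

q -> r = min(1, 1 − 0.701 + 0.576) = min(1, 0.875) = 0.875
p \/ (q -> r) = max(0.439, 0.875) = 0.875
q \/ (p \/ (q -> r)) = max(0.701, 0.875) = 0.875
~p = 1 − 0.439 = 0.561
q \/ ~p = max(0.701, 0.561) = 0.701
~(q \/ ~p) = 1 − 0.701 = 0.299
(q \/ (p \/ (q -> r))) -> ~(q \/ ~p) = min(1, 1 − 0.875 + 0.299) = min(1, 0.424) = 0.424

0.424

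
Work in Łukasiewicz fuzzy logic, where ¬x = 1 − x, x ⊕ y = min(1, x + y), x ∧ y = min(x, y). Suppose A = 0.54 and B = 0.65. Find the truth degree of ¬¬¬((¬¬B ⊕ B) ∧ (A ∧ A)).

¬B = 1 − 0.65 = 0.35
¬¬B = 1 − 0.35 = 0.65
¬¬B ⊕ B = min(1, 0.65 + 0.65) = min(1, 1.30) = 1.00
A ∧ A = min(0.54, 0.54) = 0.54
(¬¬B ⊕ B) ∧ (A ∧ A) = min(1.00, 0.54) = 0.54
¬((¬¬B ⊕ B) ∧ (A ∧ A)) = 1 − 0.54 = 0.46
¬¬((¬¬B ⊕ B) ∧ (A ∧ A)) = 1 − 0.46 = 0.54
¬¬¬((¬¬B ⊕ B) ∧ (A ∧ A)) = 1 − 0.54 = 0.46

0.46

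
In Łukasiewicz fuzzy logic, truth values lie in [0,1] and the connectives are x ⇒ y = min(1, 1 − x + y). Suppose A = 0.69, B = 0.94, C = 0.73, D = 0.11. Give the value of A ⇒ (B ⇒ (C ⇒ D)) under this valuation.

0.75

C ⇒ D = min(1, 1 − 0.73 + 0.11) = min(1, 0.38) = 0.38
B ⇒ (C ⇒ D) = min(1, 1 − 0.94 + 0.38) = min(1, 0.44) = 0.44
A ⇒ (B ⇒ (C ⇒ D)) = min(1, 1 − 0.69 + 0.44) = min(1, 0.75) = 0.75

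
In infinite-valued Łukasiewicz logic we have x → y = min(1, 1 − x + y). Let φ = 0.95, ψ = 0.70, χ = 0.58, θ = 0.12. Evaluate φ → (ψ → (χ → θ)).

0.89

χ → θ = min(1, 1 − 0.58 + 0.12) = min(1, 0.54) = 0.54
ψ → (χ → θ) = min(1, 1 − 0.70 + 0.54) = min(1, 0.84) = 0.84
φ → (ψ → (χ → θ)) = min(1, 1 − 0.95 + 0.84) = min(1, 0.89) = 0.89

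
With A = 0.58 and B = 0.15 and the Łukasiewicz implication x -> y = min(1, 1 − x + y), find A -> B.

A -> B = min(1, 1 − 0.58 + 0.15) = min(1, 0.57) = 0.57
For comparison, the Gödel implication (1 if x ≤ y else y) would give 0.15.

0.57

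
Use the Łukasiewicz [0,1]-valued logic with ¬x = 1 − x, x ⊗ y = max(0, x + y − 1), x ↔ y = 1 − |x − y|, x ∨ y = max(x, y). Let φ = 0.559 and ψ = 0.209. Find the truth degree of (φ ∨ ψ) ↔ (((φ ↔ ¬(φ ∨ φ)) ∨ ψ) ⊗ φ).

φ ∨ ψ = max(0.559, 0.209) = 0.559
φ ∨ φ = max(0.559, 0.559) = 0.559
¬(φ ∨ φ) = 1 − 0.559 = 0.441
φ ↔ ¬(φ ∨ φ) = 1 − |0.559 − 0.441| = 1 − 0.118 = 0.882
(φ ↔ ¬(φ ∨ φ)) ∨ ψ = max(0.882, 0.209) = 0.882
((φ ↔ ¬(φ ∨ φ)) ∨ ψ) ⊗ φ = max(0, 0.882 + 0.559 − 1) = max(0, 0.441) = 0.441
(φ ∨ ψ) ↔ (((φ ↔ ¬(φ ∨ φ)) ∨ ψ) ⊗ φ) = 1 − |0.559 − 0.441| = 1 − 0.118 = 0.882

0.882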